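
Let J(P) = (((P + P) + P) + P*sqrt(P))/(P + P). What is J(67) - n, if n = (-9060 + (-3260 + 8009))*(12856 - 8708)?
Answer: 35764059/2 + sqrt(67)/2 ≈ 1.7882e+7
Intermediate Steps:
n = -17882028 (n = (-9060 + 4749)*4148 = -4311*4148 = -17882028)
J(P) = (P**(3/2) + 3*P)/(2*P) (J(P) = ((2*P + P) + P**(3/2))/((2*P)) = (3*P + P**(3/2))*(1/(2*P)) = (P**(3/2) + 3*P)*(1/(2*P)) = (P**(3/2) + 3*P)/(2*P))
J(67) - n = (3/2 + sqrt(67)/2) - 1*(-17882028) = (3/2 + sqrt(67)/2) + 17882028 = 35764059/2 + sqrt(67)/2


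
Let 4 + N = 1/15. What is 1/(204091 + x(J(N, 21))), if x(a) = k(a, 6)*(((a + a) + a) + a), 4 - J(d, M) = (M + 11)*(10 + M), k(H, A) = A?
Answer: 1/180379 ≈ 5.5439e-6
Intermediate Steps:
N = -59/15 (N = -4 + 1/15 = -59/15 ≈ -3.9333)
J(d, M) = 4 - (10 + M)*(11 + M) (J(d, M) = 4 - (M + 11)*(10 + M) = 4 - (11 + M)*(10 + M) = 4 - (10 + M)*(11 + M))
x(a) = 24*a (x(a) = 6*(((a + a) + a) + a) = 6*((2*a + a) + a) = 6*(3*a + a) = 6*(4*a) = 24*a)
1/(204091 + x(J(N, 21))) = 1/(204091 + 24*(-106 - 1*21**2 - 21*21)) = 1/(204091 + 24*(-106 - 1*441 - 441)) = 1/(204091 + 24*(-106 - 441 - 441)) = 1/(204091 + 24*(-988)) = 1/(204091 - 23712) = 1/180379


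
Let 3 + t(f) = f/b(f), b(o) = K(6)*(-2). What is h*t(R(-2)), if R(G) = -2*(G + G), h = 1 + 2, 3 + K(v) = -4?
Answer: -51/7 ≈ -7.2857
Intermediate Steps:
K(v) = -7 (K(v) = -3 - 4 = -7)
h = 3
b(o) = 14 (b(o) = -7*(-2) = 14)
R(G) = -4*G
t(f) = -3 + f/14
h*t(R(-2)) = 3*(-3 + (-4*(-2))/14) = 3*(-3 + (1/14)*8) = 3*(-3 + 4/7) = 3*(-17/7) = -51/7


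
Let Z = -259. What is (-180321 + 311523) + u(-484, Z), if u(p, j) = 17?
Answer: 131219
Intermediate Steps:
(-180321 + 311523) + u(-484, Z) = (-180321 + 311523) + 17 = 131202 + 17 = 131219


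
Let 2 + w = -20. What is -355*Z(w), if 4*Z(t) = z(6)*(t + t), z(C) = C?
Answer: 23430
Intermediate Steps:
w = -22 (w = -2 - 20 = -22)
Z(t) = 3*t (Z(t) = (6*(t + t))/4 = (6*(2*t))/4 = (12*t)/4 = 3*t)
-355*Z(w) = -1065*(-22) = -355*(-66) = 23430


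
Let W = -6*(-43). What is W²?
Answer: 66564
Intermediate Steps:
W = 258
W² = 258² = 66564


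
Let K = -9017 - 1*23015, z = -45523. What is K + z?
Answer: -77555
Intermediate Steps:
K = -32032 (K = -9017 - 23015 = -32032)
K + z = -32032 - 45523 = -77555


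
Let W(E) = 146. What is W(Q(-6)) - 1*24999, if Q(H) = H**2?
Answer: -24853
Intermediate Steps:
W(Q(-6)) - 1*24999 = 146 - 1*24999 = 146 - 24999 = -24853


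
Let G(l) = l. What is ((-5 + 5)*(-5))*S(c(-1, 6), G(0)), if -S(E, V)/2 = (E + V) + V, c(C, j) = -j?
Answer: 0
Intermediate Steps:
S(E, V) = -4*V - 2*E (S(E, V) = -2*((E + V) + V) = -2*(E + 2*V) = -4*V - 2*E)
((-5 + 5)*(-5))*S(c(-1, 6), G(0)) = ((-5 + 5)*(-5))*(-4*0 - (-2)*6) = (0*(-5))*(0 - 2*(-6)) = 0*(0 + 12) = 0*12 = 0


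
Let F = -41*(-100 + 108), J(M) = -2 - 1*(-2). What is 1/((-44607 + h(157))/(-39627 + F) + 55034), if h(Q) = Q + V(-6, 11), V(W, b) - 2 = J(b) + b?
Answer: 39955/2198927907 ≈ 1.8170e-5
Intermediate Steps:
J(M) = 0 (J(M) = -2 + 2 = 0)
F = -328 (F = -41*8 = -328)
V(W, b) = 2 + b (V(W, b) = 2 + (0 + b) = 2 + b)
h(Q) = 13 + Q (h(Q) = Q + (2 + 11) = Q + 13 = 13 + Q)
1/((-44607 + h(157))/(-39627 + F) + 55034) = 1/((-44607 + (13 + 157))/(-39627 - 328) + 55034) = 1/((-44607 + 170)/(-39955) + 55034) = 1/(-44437*(-1/39955) + 55034) = 1/(44437/39955 + 55034) = 1/(2198927907/39955) = 39955/2198927907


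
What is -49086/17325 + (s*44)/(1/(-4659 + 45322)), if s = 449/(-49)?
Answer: -31559721554/1925 ≈ -1.6395e+7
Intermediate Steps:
s = -449/49 (s = 449*(-1/49) = -449/49 ≈ -9.1633)
-49086/17325 + (s*44)/(1/(-4659 + 45322)) = -49086/17325 + (-449/49*44)/(1/(-4659 + 45322)) = -49086*1/17325 - 19756/(49*(1/40663)) = -5454/1925 - 19756/(49*1/40663) = -5454/1925 - 19756/49*40663 = -5454/1925 - 114762604/7 = -31559721554/1925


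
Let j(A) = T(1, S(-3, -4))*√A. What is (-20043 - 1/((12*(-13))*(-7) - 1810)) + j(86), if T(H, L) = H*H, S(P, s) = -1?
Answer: -14390873/718 + √86 ≈ -20034.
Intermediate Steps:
T(H, L) = H²
j(A) = √A (j(A) = 1²*√A = 1*√A = √A)
(-20043 - 1/((12*(-13))*(-7) - 1810)) + j(86) = (-20043 - 1/((12*(-13))*(-7) - 1810)) + √86 = (-20043 - 1/(-156*(-7) - 1810)) + √86 = (-20043 - 1/(1092 - 1810)) + √86 = (-20043 - 1/(-718)) + √86 = (-20043 - 1*(-1/718)) + √86 = (-20043 + 1/718) + √86 = -14390873/718 + √86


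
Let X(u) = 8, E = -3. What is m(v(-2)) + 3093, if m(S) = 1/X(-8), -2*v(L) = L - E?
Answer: 24745/8 ≈ 3093.1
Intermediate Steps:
v(L) = -3/2 - L/2 (v(L) = -(L - 1*(-3))/2 = -(L + 3)/2 = -(3 + L)/2 = -3/2 - L/2)
m(S) = ⅛ (m(S) = 1/8 = ⅛)
m(v(-2)) + 3093 = ⅛ + 3093 = 24745/8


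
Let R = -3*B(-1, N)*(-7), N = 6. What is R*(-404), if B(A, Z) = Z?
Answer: -50904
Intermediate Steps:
R = 126 (R = -3*6*(-7) = -18*(-7) = 126)
R*(-404) = 126*(-404) = -50904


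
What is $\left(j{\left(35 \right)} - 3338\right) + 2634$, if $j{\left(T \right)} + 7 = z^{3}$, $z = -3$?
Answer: $-738$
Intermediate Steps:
$j{\left(T \right)} = -34$ ($j{\left(T \right)} = -7 + \left(-3\right)^{3} = -7 - 27 = -34$)
$\left(j{\left(35 \right)} - 3338\right) + 2634 = \left(-34 - 3338\right) + 2634 = -3372 + 2634 = -738$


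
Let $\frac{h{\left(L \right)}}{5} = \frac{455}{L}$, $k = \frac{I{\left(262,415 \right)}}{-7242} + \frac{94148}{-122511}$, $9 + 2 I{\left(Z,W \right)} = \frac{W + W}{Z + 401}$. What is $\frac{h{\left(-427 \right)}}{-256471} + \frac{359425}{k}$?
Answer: $- \frac{2205120142021583832887725}{4711482377920183193} \approx -4.6803 \cdot 10^{5}$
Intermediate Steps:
$I{\left(Z,W \right)} = - \frac{9}{2} + \frac{W}{401 + Z}$ ($I{\left(Z,W \right)} = - \frac{9}{2} + \frac{\left(W + W\right) \frac{1}{Z + 401}}{2} = - \frac{9}{2} + \frac{2 W \frac{1}{401 + Z}}{2} = - \frac{9}{2} + \frac{W}{401 + Z}$)
$k = - \frac{301154579003}{392153300604}$ ($k = \frac{\frac{1}{2} \frac{1}{401 + 262} \left(-3609 - 2358 + 2 \cdot 415\right)}{-7242} + \frac{94148}{-122511} = \frac{-3609 - 2358 + 830}{2 \cdot 663} \left(- \frac{1}{7242}\right) + 94148 \left(- \frac{1}{122511}\right) = \frac{1}{2} \cdot \frac{1}{663} \left(-5137\right) \left(- \frac{1}{7242}\right) - \frac{94148}{122511} = \left(- \frac{5137}{1326}\right) \left(- \frac{1}{7242}\right) - \frac{94148}{122511} = \frac{5137}{9602892} - \frac{94148}{122511} = - \frac{301154579003}{392153300604} \approx -0.76795$)
$h{\left(L \right)} = \frac{2275}{L}$ ($h{\left(L \right)} = 5 \frac{455}{L} = \frac{2275}{L}$)
$\frac{h{\left(-427 \right)}}{-256471} + \frac{359425}{k} = \frac{2275 \frac{1}{-427}}{-256471} + \frac{359425}{- \frac{301154579003}{392153300604}} = 2275 \left(- \frac{1}{427}\right) \left(- \frac{1}{256471}\right) + 359425 \left(- \frac{392153300604}{301154579003}\right) = \left(- \frac{325}{61}\right) \left(- \frac{1}{256471}\right) - \frac{140949700069592700}{301154579003} = \frac{325}{15644731} - \frac{140949700069592700}{301154579003} = - \frac{2205120142021583832887725}{4711482377920183193}$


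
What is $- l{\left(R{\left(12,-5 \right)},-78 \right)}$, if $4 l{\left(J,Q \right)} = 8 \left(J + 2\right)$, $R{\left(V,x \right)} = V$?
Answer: $-28$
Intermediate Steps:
$l{\left(J,Q \right)} = 4 + 2 J$ ($l{\left(J,Q \right)} = \frac{8 \left(J + 2\right)}{4} = \frac{8 \left(2 + J\right)}{4} = \frac{16 + 8 J}{4} = 4 + 2 J$)
$- l{\left(R{\left(12,-5 \right)},-78 \right)} = - (4 + 2 \cdot 12) = - (4 + 24) = \left(-1\right) 28 = -28$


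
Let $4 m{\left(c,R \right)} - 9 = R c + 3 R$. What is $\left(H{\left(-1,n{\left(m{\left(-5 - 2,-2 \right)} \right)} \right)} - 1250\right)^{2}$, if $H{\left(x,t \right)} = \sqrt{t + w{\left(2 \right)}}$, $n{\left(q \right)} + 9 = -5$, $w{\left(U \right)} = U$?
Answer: $1562488 - 5000 i \sqrt{3} \approx 1.5625 \cdot 10^{6} - 8660.3 i$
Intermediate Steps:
$m{\left(c,R \right)} = \frac{9}{4} + \frac{3 R}{4} + \frac{R c}{4}$ ($m{\left(c,R \right)} = \frac{9}{4} + \frac{R c + 3 R}{4} = \frac{9}{4} + \frac{3 R + R c}{4} = \frac{9}{4} + \left(\frac{3 R}{4} + \frac{R c}{4}\right) = \frac{9}{4} + \frac{3 R}{4} + \frac{R c}{4}$)
$n{\left(q \right)} = -14$ ($n{\left(q \right)} = -9 - 5 = -14$)
$H{\left(x,t \right)} = \sqrt{2 + t}$ ($H{\left(x,t \right)} = \sqrt{t + 2} = \sqrt{2 + t}$)
$\left(H{\left(-1,n{\left(m{\left(-5 - 2,-2 \right)} \right)} \right)} - 1250\right)^{2} = \left(\sqrt{2 - 14} - 1250\right)^{2} = \left(\sqrt{-12} - 1250\right)^{2} = \left(2 i \sqrt{3} - 1250\right)^{2} = \left(-1250 + 2 i \sqrt{3}\right)^{2}$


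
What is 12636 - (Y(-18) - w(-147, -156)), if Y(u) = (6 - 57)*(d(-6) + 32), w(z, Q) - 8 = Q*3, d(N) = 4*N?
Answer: 12584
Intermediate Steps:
w(z, Q) = 8 + 3*Q (w(z, Q) = 8 + Q*3 = 8 + 3*Q)
Y(u) = -408 (Y(u) = (6 - 57)*(4*(-6) + 32) = -51*(-24 + 32) = -51*8 = -408)
12636 - (Y(-18) - w(-147, -156)) = 12636 - (-408 - (8 + 3*(-156))) = 12636 - (-408 - (8 - 468)) = 12636 - (-408 - 1*(-460)) = 12636 - (-408 + 460) = 12636 - 1*52 = 12636 - 52 = 12584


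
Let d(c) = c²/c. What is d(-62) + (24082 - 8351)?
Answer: 15669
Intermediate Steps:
d(c) = c
d(-62) + (24082 - 8351) = -62 + (24082 - 8351) = -62 + 15731 = 15669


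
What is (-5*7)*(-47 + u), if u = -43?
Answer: 3150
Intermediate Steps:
(-5*7)*(-47 + u) = (-5*7)*(-47 - 43) = -35*(-90) = 3150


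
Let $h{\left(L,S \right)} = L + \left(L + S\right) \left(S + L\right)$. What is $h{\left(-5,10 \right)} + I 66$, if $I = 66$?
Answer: $4376$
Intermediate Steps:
$h{\left(L,S \right)} = L + \left(L + S\right)^{2}$ ($h{\left(L,S \right)} = L + \left(L + S\right) \left(L + S\right) = L + \left(L + S\right)^{2}$)
$h{\left(-5,10 \right)} + I 66 = \left(-5 + \left(-5 + 10\right)^{2}\right) + 66 \cdot 66 = \left(-5 + 5^{2}\right) + 4356 = \left(-5 + 25\right) + 4356 = 20 + 4356 = 4376$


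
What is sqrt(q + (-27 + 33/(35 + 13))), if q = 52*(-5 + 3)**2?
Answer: 3*sqrt(323)/4 ≈ 13.479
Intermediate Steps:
q = 208 (q = 52*(-2)**2 = 52*4 = 208)
sqrt(q + (-27 + 33/(35 + 13))) = sqrt(208 + (-27 + 33/(35 + 13))) = sqrt(208 + (-27 + 33/48)) = sqrt(208 + (-27 + (1/48)*33)) = sqrt(208 + (-27 + 11/16)) = sqrt(208 - 421/16) = sqrt(2907/16) = 3*sqrt(323)/4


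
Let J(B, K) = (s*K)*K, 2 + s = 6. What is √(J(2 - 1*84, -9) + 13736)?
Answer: 2*√3515 ≈ 118.57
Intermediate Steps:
s = 4 (s = -2 + 6 = 4)
J(B, K) = 4*K² (J(B, K) = (4*K)*K = 4*K²)
√(J(2 - 1*84, -9) + 13736) = √(4*(-9)² + 13736) = √(4*81 + 13736) = √(324 + 13736) = √14060 = 2*√3515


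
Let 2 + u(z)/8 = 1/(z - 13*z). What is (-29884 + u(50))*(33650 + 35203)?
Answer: -51467640451/25 ≈ -2.0587e+9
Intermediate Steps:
u(z) = -16 - 2/(3*z) (u(z) = -16 + 8/(z - 13*z) = -16 + 8/((-12*z)) = -16 + 8*(-1/(12*z)) = -16 - 2/(3*z))
(-29884 + u(50))*(33650 + 35203) = (-29884 + (-16 - 2/3/50))*(33650 + 35203) = (-29884 + (-16 - 2/3*1/50))*68853 = (-29884 + (-16 - 1/75))*68853 = (-29884 - 1201/75)*68853 = -2242501/75*68853 = -51467640451/25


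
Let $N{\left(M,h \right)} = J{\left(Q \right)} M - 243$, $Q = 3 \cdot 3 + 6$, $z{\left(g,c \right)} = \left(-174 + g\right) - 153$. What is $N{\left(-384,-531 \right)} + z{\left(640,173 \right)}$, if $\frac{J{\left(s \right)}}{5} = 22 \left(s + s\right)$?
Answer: $-1267130$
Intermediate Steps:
$z{\left(g,c \right)} = -327 + g$
$Q = 15$ ($Q = 9 + 6 = 15$)
$J{\left(s \right)} = 220 s$ ($J{\left(s \right)} = 5 \cdot 22 \left(s + s\right) = 5 \cdot 22 \cdot 2 s = 5 \cdot 44 s = 220 s$)
$N{\left(M,h \right)} = -243 + 3300 M$ ($N{\left(M,h \right)} = 220 \cdot 15 M - 243 = 3300 M - 243 = -243 + 3300 M$)
$N{\left(-384,-531 \right)} + z{\left(640,173 \right)} = \left(-243 + 3300 \left(-384\right)\right) + \left(-327 + 640\right) = \left(-243 - 1267200\right) + 313 = -1267443 + 313 = -1267130$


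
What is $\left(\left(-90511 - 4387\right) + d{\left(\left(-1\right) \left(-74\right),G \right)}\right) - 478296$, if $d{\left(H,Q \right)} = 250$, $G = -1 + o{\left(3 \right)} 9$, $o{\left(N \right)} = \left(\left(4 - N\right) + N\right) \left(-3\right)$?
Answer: $-572944$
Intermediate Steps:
$o{\left(N \right)} = -12$ ($o{\left(N \right)} = 4 \left(-3\right) = -12$)
$G = -109$ ($G = -1 - 108 = -109$)
$\left(\left(-90511 - 4387\right) + d{\left(\left(-1\right) \left(-74\right),G \right)}\right) - 478296 = \left(\left(-90511 - 4387\right) + 250\right) - 478296 = \left(-94898 + 250\right) - 478296 = -94648 - 478296 = -572944$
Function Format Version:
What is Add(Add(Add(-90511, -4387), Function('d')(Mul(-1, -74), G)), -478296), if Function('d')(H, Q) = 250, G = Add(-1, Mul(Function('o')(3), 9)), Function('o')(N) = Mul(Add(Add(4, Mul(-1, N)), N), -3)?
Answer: -572944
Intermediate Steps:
Function('o')(N) = -12 (Function('o')(N) = Mul(4, -3) = -12)
G = -109 (G = Add(-1, Mul(-12, 9)) = Add(-1, -108) = -109)
Add(Add(Add(-90511, -4387), Function('d')(Mul(-1, -74), G)), -478296) = Add(Add(Add(-90511, -4387), 250), -478296) = Add(Add(-94898, 250), -478296) = Add(-94648, -478296) = -572944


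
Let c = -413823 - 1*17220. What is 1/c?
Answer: -1/431043 ≈ -2.3200e-6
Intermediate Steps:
c = -431043 (c = -413823 - 17220 = -431043)
1/c = 1/(-431043) = -1/431043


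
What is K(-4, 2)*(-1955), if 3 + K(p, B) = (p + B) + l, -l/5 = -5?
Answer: -39100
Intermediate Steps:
l = 25 (l = -5*(-5) = 25)
K(p, B) = 22 + B + p (K(p, B) = -3 + ((p + B) + 25) = -3 + ((B + p) + 25) = -3 + (25 + B + p) = 22 + B + p)
K(-4, 2)*(-1955) = (22 + 2 - 4)*(-1955) = 20*(-1955) = -39100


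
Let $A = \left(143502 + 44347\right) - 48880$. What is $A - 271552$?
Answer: $-132583$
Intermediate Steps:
$A = 138969$ ($A = 187849 - 48880 = 138969$)
$A - 271552 = 138969 - 271552 = -132583$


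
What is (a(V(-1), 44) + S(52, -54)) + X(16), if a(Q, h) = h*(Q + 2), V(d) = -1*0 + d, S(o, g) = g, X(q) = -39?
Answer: -49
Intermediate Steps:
V(d) = d (V(d) = 0 + d = d)
a(Q, h) = h*(2 + Q)
(a(V(-1), 44) + S(52, -54)) + X(16) = (44*(2 - 1) - 54) - 39 = (44*1 - 54) - 39 = (44 - 54) - 39 = -10 - 39 = -49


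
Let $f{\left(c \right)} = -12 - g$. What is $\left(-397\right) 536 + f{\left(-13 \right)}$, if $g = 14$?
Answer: $-212818$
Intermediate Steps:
$f{\left(c \right)} = -26$ ($f{\left(c \right)} = -12 - 14 = -26$)
$\left(-397\right) 536 + f{\left(-13 \right)} = \left(-397\right) 536 - 26 = -212792 - 26 = -212818$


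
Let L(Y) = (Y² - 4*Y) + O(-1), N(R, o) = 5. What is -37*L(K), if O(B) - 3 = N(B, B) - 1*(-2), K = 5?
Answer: -555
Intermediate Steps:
O(B) = 10 (O(B) = 3 + (5 - 1*(-2)) = 3 + (5 + 2) = 3 + 7 = 10)
L(Y) = 10 + Y² - 4*Y (L(Y) = (Y² - 4*Y) + 10 = 10 + Y² - 4*Y)
-37*L(K) = -37*(10 + 5² - 4*5) = -37*(10 + 25 - 20) = -37*15 = -555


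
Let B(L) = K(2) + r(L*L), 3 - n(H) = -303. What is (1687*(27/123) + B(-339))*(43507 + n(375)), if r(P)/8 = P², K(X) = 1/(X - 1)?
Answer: 189791006789443136/41 ≈ 4.6290e+15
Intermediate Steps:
K(X) = 1/(-1 + X)
r(P) = 8*P²
n(H) = 306 (n(H) = 3 - 1*(-303) = 3 + 303 = 306)
B(L) = 1 + 8*L⁴ (B(L) = 1/(-1 + 2) + 8*(L*L)² = 1/1 + 8*(L²)² = 1 + 8*L⁴)
(1687*(27/123) + B(-339))*(43507 + n(375)) = (1687*(27/123) + (1 + 8*(-339)⁴))*(43507 + 306) = (1687*(27*(1/123)) + (1 + 8*13206836241))*43813 = (1687*(9/41) + (1 + 105654689928))*43813 = (15183/41 + 105654689929)*43813 = (4331842302272/41)*43813 = 189791006789443136/41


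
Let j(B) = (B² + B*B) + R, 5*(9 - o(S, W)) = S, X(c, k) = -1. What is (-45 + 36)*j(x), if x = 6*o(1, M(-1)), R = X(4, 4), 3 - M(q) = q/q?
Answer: -1254303/25 ≈ -50172.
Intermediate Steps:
M(q) = 2 (M(q) = 3 - q/q = 3 - 1*1 = 3 - 1 = 2)
o(S, W) = 9 - S/5
R = -1
x = 264/5 (x = 6*(9 - ⅕*1) = 6*(9 - ⅕) = 6*(44/5) = 264/5 ≈ 52.800)
j(B) = -1 + 2*B² (j(B) = (B² + B*B) - 1 = (B² + B²) - 1 = 2*B² - 1 = -1 + 2*B²)
(-45 + 36)*j(x) = (-45 + 36)*(-1 + 2*(264/5)²) = -9*(-1 + 2*(69696/25)) = -9*(-1 + 139392/25) = -9*139367/25 = -1254303/25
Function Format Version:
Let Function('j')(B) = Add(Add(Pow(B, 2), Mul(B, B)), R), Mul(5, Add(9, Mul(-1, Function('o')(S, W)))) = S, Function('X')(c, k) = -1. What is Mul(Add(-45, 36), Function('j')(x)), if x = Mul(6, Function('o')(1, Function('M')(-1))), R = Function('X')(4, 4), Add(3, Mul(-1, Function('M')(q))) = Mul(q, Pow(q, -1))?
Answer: Rational(-1254303, 25) ≈ -50172.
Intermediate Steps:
Function('M')(q) = 2 (Function('M')(q) = Add(3, Mul(-1, Mul(q, Pow(q, -1)))) = Add(3, Mul(-1, 1)) = Add(3, -1) = 2)
Function('o')(S, W) = Add(9, Mul(Rational(-1, 5), S))
R = -1
x = Rational(264, 5) (x = Mul(6, Add(9, Mul(Rational(-1, 5), 1))) = Mul(6, Add(9, Rational(-1, 5))) = Mul(6, Rational(44, 5)) = Rational(264, 5) ≈ 52.800)
Function('j')(B) = Add(-1, Mul(2, Pow(B, 2))) (Function('j')(B) = Add(Add(Pow(B, 2), Mul(B, B)), -1) = Add(Add(Pow(B, 2), Pow(B, 2)), -1) = Add(Mul(2, Pow(B, 2)), -1) = Add(-1, Mul(2, Pow(B, 2))))
Mul(Add(-45, 36), Function('j')(x)) = Mul(Add(-45, 36), Add(-1, Mul(2, Pow(Rational(264, 5), 2)))) = Mul(-9, Add(-1, Mul(2, Rational(69696, 25)))) = Mul(-9, Add(-1, Rational(139392, 25))) = Mul(-9, Rational(139367, 25)) = Rational(-1254303, 25)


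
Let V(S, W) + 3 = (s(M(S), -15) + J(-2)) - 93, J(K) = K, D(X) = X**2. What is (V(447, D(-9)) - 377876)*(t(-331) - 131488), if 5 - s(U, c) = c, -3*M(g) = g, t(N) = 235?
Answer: 49607596362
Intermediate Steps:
M(g) = -g/3
s(U, c) = 5 - c
V(S, W) = -78 (V(S, W) = -3 + (((5 - 1*(-15)) - 2) - 93) = -3 + (((5 + 15) - 2) - 93) = -3 + ((20 - 2) - 93) = -3 + (18 - 93) = -3 - 75 = -78)
(V(447, D(-9)) - 377876)*(t(-331) - 131488) = (-78 - 377876)*(235 - 131488) = -377954*(-131253) = 49607596362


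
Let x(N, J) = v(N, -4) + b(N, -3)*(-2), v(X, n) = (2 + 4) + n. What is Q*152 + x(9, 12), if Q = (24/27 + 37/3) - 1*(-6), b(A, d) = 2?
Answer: 26278/9 ≈ 2919.8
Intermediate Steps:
v(X, n) = 6 + n
Q = 173/9 (Q = (24*(1/27) + 37*(⅓)) + 6 = (8/9 + 37/3) + 6 = 119/9 + 6 = 173/9 ≈ 19.222)
x(N, J) = -2 (x(N, J) = (6 - 4) + 2*(-2) = 2 - 4 = -2)
Q*152 + x(9, 12) = (173/9)*152 - 2 = 26296/9 - 2 = 26278/9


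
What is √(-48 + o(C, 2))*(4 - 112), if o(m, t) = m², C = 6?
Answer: -216*I*√3 ≈ -374.12*I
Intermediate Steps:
√(-48 + o(C, 2))*(4 - 112) = √(-48 + 6²)*(4 - 112) = √(-48 + 36)*(-108) = √(-12)*(-108) = (2*I*√3)*(-108) = -216*I*√3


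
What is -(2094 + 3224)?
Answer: -5318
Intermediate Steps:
-(2094 + 3224) = -1*5318 = -5318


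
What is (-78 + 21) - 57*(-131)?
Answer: 7410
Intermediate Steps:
(-78 + 21) - 57*(-131) = -57 + 7467 = 7410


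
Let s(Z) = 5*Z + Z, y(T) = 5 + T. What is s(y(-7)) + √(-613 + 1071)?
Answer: -12 + √458 ≈ 9.4009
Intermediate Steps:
s(Z) = 6*Z
s(y(-7)) + √(-613 + 1071) = 6*(5 - 7) + √(-613 + 1071) = 6*(-2) + √458 = -12 + √458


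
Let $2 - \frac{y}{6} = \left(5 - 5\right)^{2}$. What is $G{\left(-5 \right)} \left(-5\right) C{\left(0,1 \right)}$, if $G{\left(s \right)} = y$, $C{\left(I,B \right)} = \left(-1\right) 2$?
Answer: $120$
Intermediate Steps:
$C{\left(I,B \right)} = -2$
$y = 12$ ($y = 12 - 6 \left(5 - 5\right)^{2} = 12 - 6 \cdot 0^{2} = 12 - 0 = 12 + 0 = 12$)
$G{\left(s \right)} = 12$
$G{\left(-5 \right)} \left(-5\right) C{\left(0,1 \right)} = 12 \left(-5\right) \left(-2\right) = \left(-60\right) \left(-2\right) = 120$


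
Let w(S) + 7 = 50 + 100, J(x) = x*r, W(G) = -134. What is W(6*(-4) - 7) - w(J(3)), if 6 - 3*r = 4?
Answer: -277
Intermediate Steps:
r = ⅔ (r = 2 - ⅓*4 = 2 - 4/3 = ⅔ ≈ 0.66667)
J(x) = 2*x/3 (J(x) = x*(⅔) = 2*x/3)
w(S) = 143 (w(S) = -7 + (50 + 100) = -7 + 150 = 143)
W(6*(-4) - 7) - w(J(3)) = -134 - 1*143 = -134 - 143 = -277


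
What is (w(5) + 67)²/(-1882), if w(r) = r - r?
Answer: -4489/1882 ≈ -2.3852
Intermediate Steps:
w(r) = 0
(w(5) + 67)²/(-1882) = (0 + 67)²/(-1882) = 67²*(-1/1882) = 4489*(-1/1882) = -4489/1882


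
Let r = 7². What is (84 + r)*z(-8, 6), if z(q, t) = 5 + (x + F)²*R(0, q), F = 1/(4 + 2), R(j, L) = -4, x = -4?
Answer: -64372/9 ≈ -7152.4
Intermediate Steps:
F = ⅙ (F = 1/6 = ⅙ ≈ 0.16667)
z(q, t) = -484/9 (z(q, t) = 5 + (-4 + ⅙)²*(-4) = 5 + (-23/6)²*(-4) = 5 + (529/36)*(-4) = 5 - 529/9 = -484/9)
r = 49
(84 + r)*z(-8, 6) = (84 + 49)*(-484/9) = 133*(-484/9) = -64372/9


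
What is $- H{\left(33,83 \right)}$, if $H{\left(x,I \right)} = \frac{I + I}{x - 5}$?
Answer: $- \frac{83}{14} \approx -5.9286$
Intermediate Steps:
$H{\left(x,I \right)} = \frac{2 I}{-5 + x}$
$- H{\left(33,83 \right)} = - \frac{2 \cdot 83}{-5 + 33} = - \frac{2 \cdot 83}{28} = \left(-1\right) \frac{83}{14} = - \frac{83}{14}$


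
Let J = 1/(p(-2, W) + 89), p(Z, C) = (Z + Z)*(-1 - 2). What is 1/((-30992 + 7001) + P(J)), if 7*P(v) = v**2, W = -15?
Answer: -71407/1713125336 ≈ -4.1682e-5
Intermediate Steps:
p(Z, C) = -6*Z (p(Z, C) = (2*Z)*(-3) = -6*Z)
J = 1/101 (J = 1/(-6*(-2) + 89) = 1/(12 + 89) = 1/101 ≈ 0.0099010)
P(v) = v**2/7
1/((-30992 + 7001) + P(J)) = 1/((-30992 + 7001) + (1/101)**2/7) = 1/(-23991 + (1/7)*(1/10201)) = 1/(-23991 + 1/71407) = 1/(-1713125336/71407) = -71407/1713125336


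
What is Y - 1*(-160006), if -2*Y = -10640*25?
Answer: 293006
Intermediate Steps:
Y = 133000 (Y = -(-5320)*25 = -1/2*(-266000) = 133000)
Y - 1*(-160006) = 133000 - 1*(-160006) = 133000 + 160006 = 293006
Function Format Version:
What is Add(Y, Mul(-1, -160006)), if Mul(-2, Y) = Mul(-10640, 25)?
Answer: 293006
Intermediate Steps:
Y = 133000 (Y = Mul(Rational(-1, 2), Mul(-10640, 25)) = Mul(Rational(-1, 2), -266000) = 133000)
Add(Y, Mul(-1, -160006)) = Add(133000, Mul(-1, -160006)) = Add(133000, 160006) = 293006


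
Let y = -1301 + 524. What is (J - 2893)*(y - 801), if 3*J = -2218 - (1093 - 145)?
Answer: 6230470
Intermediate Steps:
y = -777
J = -3166/3 (J = (-2218 - (1093 - 145))/3 = (-2218 - 1*948)/3 = (-2218 - 948)/3 = (⅓)*(-3166) = -3166/3 ≈ -1055.3)
(J - 2893)*(y - 801) = (-3166/3 - 2893)*(-777 - 801) = -11845/3*(-1578) = 6230470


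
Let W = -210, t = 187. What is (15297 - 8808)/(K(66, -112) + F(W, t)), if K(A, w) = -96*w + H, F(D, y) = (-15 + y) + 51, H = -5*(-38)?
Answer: 927/1595 ≈ 0.58119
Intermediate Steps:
H = 190
F(D, y) = 36 + y
K(A, w) = 190 - 96*w (K(A, w) = -96*w + 190 = 190 - 96*w)
(15297 - 8808)/(K(66, -112) + F(W, t)) = (15297 - 8808)/((190 - 96*(-112)) + (36 + 187)) = 6489/((190 + 10752) + 223) = 6489/(10942 + 223) = 6489/11165 = 6489*(1/11165) = 927/1595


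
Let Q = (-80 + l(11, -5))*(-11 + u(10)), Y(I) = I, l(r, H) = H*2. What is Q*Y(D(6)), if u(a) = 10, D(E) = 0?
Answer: 0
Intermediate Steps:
l(r, H) = 2*H
Q = 90 (Q = (-80 + 2*(-5))*(-11 + 10) = (-80 - 10)*(-1) = -90*(-1) = 90)
Q*Y(D(6)) = 90*0 = 0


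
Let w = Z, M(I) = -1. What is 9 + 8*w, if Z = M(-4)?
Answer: 1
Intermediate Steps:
Z = -1
w = -1
9 + 8*w = 9 + 8*(-1) = 9 - 8 = 1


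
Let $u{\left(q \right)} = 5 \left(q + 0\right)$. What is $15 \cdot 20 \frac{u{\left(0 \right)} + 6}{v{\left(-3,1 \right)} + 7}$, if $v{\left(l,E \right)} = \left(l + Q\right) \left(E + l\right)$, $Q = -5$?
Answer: $\frac{1800}{23} \approx 78.261$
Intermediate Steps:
$v{\left(l,E \right)} = \left(-5 + l\right) \left(E + l\right)$ ($v{\left(l,E \right)} = \left(l - 5\right) \left(E + l\right) = \left(-5 + l\right) \left(E + l\right)$)
$u{\left(q \right)} = 5 q$
$15 \cdot 20 \frac{u{\left(0 \right)} + 6}{v{\left(-3,1 \right)} + 7} = 15 \cdot 20 \frac{5 \cdot 0 + 6}{\left(\left(-3\right)^{2} - 5 - -15 + 1 \left(-3\right)\right) + 7} = 300 \frac{0 + 6}{\left(9 - 5 + 15 - 3\right) + 7} = 300 \frac{6}{16 + 7} = 300 \cdot \frac{6}{23} = \frac{1800}{23}$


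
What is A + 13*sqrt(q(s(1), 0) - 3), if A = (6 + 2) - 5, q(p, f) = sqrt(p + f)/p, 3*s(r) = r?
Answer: 3 + 13*sqrt(-3 + sqrt(3)) ≈ 3.0 + 14.638*I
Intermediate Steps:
s(r) = r/3
q(p, f) = sqrt(f + p)/p
A = 3 (A = 8 - 5 = 3)
A + 13*sqrt(q(s(1), 0) - 3) = 3 + 13*sqrt(sqrt(0 + (1/3)*1)/(((1/3)*1)) - 3) = 3 + 13*sqrt(sqrt(0 + 1/3)/(1/3) - 3) = 3 + 13*sqrt(3*sqrt(1/3) - 3) = 3 + 13*sqrt(3*(sqrt(3)/3) - 3) = 3 + 13*sqrt(sqrt(3) - 3) = 3 + 13*sqrt(-3 + sqrt(3))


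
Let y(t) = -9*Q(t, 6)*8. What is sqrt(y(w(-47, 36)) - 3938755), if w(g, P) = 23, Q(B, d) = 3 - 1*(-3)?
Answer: I*sqrt(3939187) ≈ 1984.7*I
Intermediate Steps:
Q(B, d) = 6 (Q(B, d) = 3 + 3 = 6)
y(t) = -432 (y(t) = -9*6*8 = -54*8 = -432)
sqrt(y(w(-47, 36)) - 3938755) = sqrt(-432 - 3938755) = sqrt(-3939187) = I*sqrt(3939187)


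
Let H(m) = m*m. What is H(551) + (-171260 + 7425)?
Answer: 139766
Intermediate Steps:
H(m) = m²
H(551) + (-171260 + 7425) = 551² + (-171260 + 7425) = 303601 - 163835 = 139766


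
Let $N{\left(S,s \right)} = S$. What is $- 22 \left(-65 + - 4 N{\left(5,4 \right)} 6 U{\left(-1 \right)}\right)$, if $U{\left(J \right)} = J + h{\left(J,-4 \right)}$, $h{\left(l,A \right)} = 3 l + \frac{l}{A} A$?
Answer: $-11770$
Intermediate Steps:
$h{\left(l,A \right)} = 4 l$ ($h{\left(l,A \right)} = 3 l + l = 4 l$)
$U{\left(J \right)} = 5 J$ ($U{\left(J \right)} = J + 4 J = 5 J$)
$- 22 \left(-65 + - 4 N{\left(5,4 \right)} 6 U{\left(-1 \right)}\right) = - 22 \left(-65 + \left(-4\right) 5 \cdot 6 \cdot 5 \left(-1\right)\right) = - 22 \left(-65 + \left(-20\right) 6 \left(-5\right)\right) = - 22 \left(-65 - -600\right) = - 22 \left(-65 + 600\right) = \left(-22\right) 535 = -11770$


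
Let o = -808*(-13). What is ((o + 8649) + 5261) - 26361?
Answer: -1947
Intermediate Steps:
o = 10504
((o + 8649) + 5261) - 26361 = ((10504 + 8649) + 5261) - 26361 = (19153 + 5261) - 26361 = 24414 - 26361 = -1947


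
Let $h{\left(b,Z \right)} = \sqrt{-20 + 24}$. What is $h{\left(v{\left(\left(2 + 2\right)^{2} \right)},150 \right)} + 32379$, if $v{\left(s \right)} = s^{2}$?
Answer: $32381$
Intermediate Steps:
$h{\left(b,Z \right)} = 2$ ($h{\left(b,Z \right)} = \sqrt{4} = 2$)
$h{\left(v{\left(\left(2 + 2\right)^{2} \right)},150 \right)} + 32379 = 2 + 32379 = 32381$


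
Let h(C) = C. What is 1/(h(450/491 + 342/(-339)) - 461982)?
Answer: -55483/25632152430 ≈ -2.1646e-6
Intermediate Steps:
1/(h(450/491 + 342/(-339)) - 461982) = 1/((450/491 + 342/(-339)) - 461982) = 1/((450*(1/491) + 342*(-1/339)) - 461982) = 1/((450/491 - 114/113) - 461982) = 1/(-5124/55483 - 461982) = 1/(-25632152430/55483) = -55483/25632152430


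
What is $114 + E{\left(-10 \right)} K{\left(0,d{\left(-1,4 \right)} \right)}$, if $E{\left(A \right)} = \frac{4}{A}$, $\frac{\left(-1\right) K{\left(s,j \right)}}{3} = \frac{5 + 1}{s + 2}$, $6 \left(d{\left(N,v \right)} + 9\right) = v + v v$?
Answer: $\frac{588}{5} \approx 117.6$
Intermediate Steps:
$d{\left(N,v \right)} = -9 + \frac{v}{6} + \frac{v^{2}}{6}$ ($d{\left(N,v \right)} = -9 + \frac{v + v v}{6} = -9 + \frac{v + v^{2}}{6} = -9 + \left(\frac{v}{6} + \frac{v^{2}}{6}\right) = -9 + \frac{v}{6} + \frac{v^{2}}{6}$)
$K{\left(s,j \right)} = - \frac{18}{2 + s}$ ($K{\left(s,j \right)} = - 3 \frac{5 + 1}{s + 2} = - 3 \frac{6}{2 + s} = - \frac{18}{2 + s}$)
$114 + E{\left(-10 \right)} K{\left(0,d{\left(-1,4 \right)} \right)} = 114 + \frac{4}{-10} \left(- \frac{18}{2 + 0}\right) = 114 + 4 \left(- \frac{1}{10}\right) \left(- \frac{18}{2}\right) = 114 - \frac{2 \left(\left(-18\right) \frac{1}{2}\right)}{5} = 114 - - \frac{18}{5} = 114 + \frac{18}{5} = \frac{588}{5}$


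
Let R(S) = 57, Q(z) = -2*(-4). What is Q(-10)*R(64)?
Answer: 456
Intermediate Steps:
Q(z) = 8
Q(-10)*R(64) = 8*57 = 456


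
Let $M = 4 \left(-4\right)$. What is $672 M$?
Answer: $-10752$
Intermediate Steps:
$M = -16$
$672 M = 672 \left(-16\right) = -10752$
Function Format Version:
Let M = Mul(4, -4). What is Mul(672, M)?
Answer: -10752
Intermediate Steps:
M = -16
Mul(672, M) = Mul(672, -16) = -10752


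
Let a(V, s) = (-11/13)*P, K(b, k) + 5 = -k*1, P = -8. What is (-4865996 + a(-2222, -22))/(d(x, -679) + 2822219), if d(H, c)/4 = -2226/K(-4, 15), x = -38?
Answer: -316289300/183473173 ≈ -1.7239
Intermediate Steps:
K(b, k) = -5 - k (K(b, k) = -5 - k*1 = -5 - k)
d(H, c) = 2226/5 (d(H, c) = 4*(-2226/(-5 - 1*15)) = 4*(-2226/(-5 - 15)) = 4*(-2226/(-20)) = 4*(-2226*(-1/20)) = 4*(1113/10) = 2226/5)
a(V, s) = 88/13 (a(V, s) = -11/13*(-8) = 88/13)
(-4865996 + a(-2222, -22))/(d(x, -679) + 2822219) = (-4865996 + 88/13)/(2226/5 + 2822219) = -63257860/(13*14113321/5) = -63257860/13*5/14113321 = -316289300/183473173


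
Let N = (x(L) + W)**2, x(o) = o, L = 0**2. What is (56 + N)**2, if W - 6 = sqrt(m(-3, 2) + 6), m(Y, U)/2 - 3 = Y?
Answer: 10468 + 2352*sqrt(6) ≈ 16229.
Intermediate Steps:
L = 0
m(Y, U) = 6 + 2*Y
W = 6 + sqrt(6) (W = 6 + sqrt((6 + 2*(-3)) + 6) = 6 + sqrt((6 - 6) + 6) = 6 + sqrt(0 + 6) = 6 + sqrt(6) ≈ 8.4495)
N = (6 + sqrt(6))**2 (N = (0 + (6 + sqrt(6)))**2 = (6 + sqrt(6))**2 ≈ 71.394)
(56 + N)**2 = (56 + (6 + sqrt(6))**2)**2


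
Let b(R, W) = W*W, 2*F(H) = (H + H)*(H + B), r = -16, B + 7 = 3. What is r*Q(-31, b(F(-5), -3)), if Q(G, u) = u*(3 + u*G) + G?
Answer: 40240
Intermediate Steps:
B = -4 (B = -7 + 3 = -4)
F(H) = H*(-4 + H) (F(H) = ((H + H)*(H - 4))/2 = ((2*H)*(-4 + H))/2 = (2*H*(-4 + H))/2 = H*(-4 + H))
b(R, W) = W**2
Q(G, u) = G + u*(3 + G*u) (Q(G, u) = u*(3 + G*u) + G = G + u*(3 + G*u))
r*Q(-31, b(F(-5), -3)) = -16*(-31 + 3*(-3)**2 - 31*((-3)**2)**2) = -16*(-31 + 3*9 - 31*9**2) = -16*(-31 + 27 - 31*81) = -16*(-31 + 27 - 2511) = -16*(-2515) = 40240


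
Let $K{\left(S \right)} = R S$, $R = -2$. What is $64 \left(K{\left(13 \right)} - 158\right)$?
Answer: $-11776$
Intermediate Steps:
$K{\left(S \right)} = - 2 S$
$64 \left(K{\left(13 \right)} - 158\right) = 64 \left(\left(-2\right) 13 - 158\right) = 64 \left(-26 - 158\right) = 64 \left(-184\right) = -11776$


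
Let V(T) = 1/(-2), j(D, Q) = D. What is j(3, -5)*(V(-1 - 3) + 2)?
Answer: 9/2 ≈ 4.5000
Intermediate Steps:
V(T) = -½
j(3, -5)*(V(-1 - 3) + 2) = 3*(-½ + 2) = 3*(3/2) = 9/2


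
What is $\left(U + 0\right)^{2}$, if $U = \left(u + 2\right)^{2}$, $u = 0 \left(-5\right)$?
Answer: $16$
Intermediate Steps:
$u = 0$
$U = 4$ ($U = \left(0 + 2\right)^{2} = 2^{2} = 4$)
$\left(U + 0\right)^{2} = \left(4 + 0\right)^{2} = 4^{2} = 16$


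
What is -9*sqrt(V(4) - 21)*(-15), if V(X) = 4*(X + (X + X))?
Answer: 405*sqrt(3) ≈ 701.48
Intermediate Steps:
V(X) = 12*X (V(X) = 4*(X + 2*X) = 4*(3*X) = 12*X)
-9*sqrt(V(4) - 21)*(-15) = -9*sqrt(12*4 - 21)*(-15) = -9*sqrt(48 - 21)*(-15) = -27*sqrt(3)*(-15) = 405*sqrt(3)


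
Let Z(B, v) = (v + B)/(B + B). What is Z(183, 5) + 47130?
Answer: 8624884/183 ≈ 47131.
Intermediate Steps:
Z(B, v) = (B + v)/(2*B) (Z(B, v) = (B + v)/((2*B)) = (B + v)*(1/(2*B)) = (B + v)/(2*B))
Z(183, 5) + 47130 = (½)*(183 + 5)/183 + 47130 = (½)*(1/183)*188 + 47130 = 94/183 + 47130 = 8624884/183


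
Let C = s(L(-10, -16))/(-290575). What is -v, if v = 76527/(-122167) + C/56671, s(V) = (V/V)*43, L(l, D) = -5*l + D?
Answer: 1260183569612956/2011745469012775 ≈ 0.62641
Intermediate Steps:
L(l, D) = D - 5*l
s(V) = 43 (s(V) = 1*43 = 43)
C = -43/290575 (C = 43/(-290575) = 43*(-1/290575) = -43/290575 ≈ -0.00014798)
v = -1260183569612956/2011745469012775 (v = 76527/(-122167) - 43/290575/56671 = 76527*(-1/122167) - 43/290575*1/56671 = -76527/122167 - 43/16467175825 = -1260183569612956/2011745469012775 ≈ -0.62641)
-v = -1*(-1260183569612956/2011745469012775) = 1260183569612956/2011745469012775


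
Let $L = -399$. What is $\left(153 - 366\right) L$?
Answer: $84987$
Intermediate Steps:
$\left(153 - 366\right) L = \left(153 - 366\right) \left(-399\right) = \left(-213\right) \left(-399\right) = 84987$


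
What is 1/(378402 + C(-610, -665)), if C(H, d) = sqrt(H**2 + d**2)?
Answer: 378402/143187259279 - 5*sqrt(32573)/143187259279 ≈ 2.6364e-6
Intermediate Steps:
1/(378402 + C(-610, -665)) = 1/(378402 + sqrt((-610)**2 + (-665)**2)) = 1/(378402 + sqrt(372100 + 442225)) = 1/(378402 + sqrt(814325)) = 1/(378402 + 5*sqrt(32573))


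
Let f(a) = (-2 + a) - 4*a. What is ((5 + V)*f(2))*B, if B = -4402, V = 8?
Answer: 457808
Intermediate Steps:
f(a) = -2 - 3*a
((5 + V)*f(2))*B = ((5 + 8)*(-2 - 3*2))*(-4402) = (13*(-2 - 6))*(-4402) = (13*(-8))*(-4402) = -104*(-4402) = 457808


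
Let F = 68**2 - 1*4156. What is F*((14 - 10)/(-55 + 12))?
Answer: -1872/43 ≈ -43.535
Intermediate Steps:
F = 468 (F = 4624 - 4156 = 468)
F*((14 - 10)/(-55 + 12)) = 468*((14 - 10)/(-55 + 12)) = 468*(4/(-43)) = 468*(4*(-1/43)) = 468*(-4/43) = -1872/43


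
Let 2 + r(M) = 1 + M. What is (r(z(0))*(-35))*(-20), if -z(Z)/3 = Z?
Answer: -700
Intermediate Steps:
z(Z) = -3*Z
r(M) = -1 + M (r(M) = -2 + (1 + M) = -1 + M)
(r(z(0))*(-35))*(-20) = ((-1 - 3*0)*(-35))*(-20) = ((-1 + 0)*(-35))*(-20) = -1*(-35)*(-20) = 35*(-20) = -700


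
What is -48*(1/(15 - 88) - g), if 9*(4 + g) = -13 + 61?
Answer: 4720/73 ≈ 64.657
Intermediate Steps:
g = 4/3 (g = -4 + (-13 + 61)/9 = -4 + (⅑)*48 = -4 + 16/3 = 4/3 ≈ 1.3333)
-48*(1/(15 - 88) - g) = -48*(1/(15 - 88) - 1*4/3) = -48*(1/(-73) - 4/3) = -48*(-1/73 - 4/3) = -48*(-295/219) = 4720/73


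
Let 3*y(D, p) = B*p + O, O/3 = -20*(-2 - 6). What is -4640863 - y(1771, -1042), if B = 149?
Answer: -13767811/3 ≈ -4.5893e+6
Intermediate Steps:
O = 480 (O = 3*(-20*(-2 - 6)) = 3*(-20*(-8)) = 3*160 = 480)
y(D, p) = 160 + 149*p/3 (y(D, p) = (149*p + 480)/3 = (480 + 149*p)/3 = 160 + 149*p/3)
-4640863 - y(1771, -1042) = -4640863 - (160 + (149/3)*(-1042)) = -4640863 - (160 - 155258/3) = -4640863 - 1*(-154778/3) = -4640863 + 154778/3 = -13767811/3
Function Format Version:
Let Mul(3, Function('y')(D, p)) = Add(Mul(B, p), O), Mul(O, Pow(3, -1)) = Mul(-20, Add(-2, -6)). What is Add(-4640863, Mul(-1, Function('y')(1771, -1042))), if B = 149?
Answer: Rational(-13767811, 3) ≈ -4.5893e+6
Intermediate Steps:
O = 480 (O = Mul(3, Mul(-20, Add(-2, -6))) = Mul(3, Mul(-20, -8)) = Mul(3, 160) = 480)
Function('y')(D, p) = Add(160, Mul(Rational(149, 3), p)) (Function('y')(D, p) = Mul(Rational(1, 3), Add(Mul(149, p), 480)) = Mul(Rational(1, 3), Add(480, Mul(149, p))) = Add(160, Mul(Rational(149, 3), p)))
Add(-4640863, Mul(-1, Function('y')(1771, -1042))) = Add(-4640863, Mul(-1, Add(160, Mul(Rational(149, 3), -1042)))) = Add(-4640863, Mul(-1, Add(160, Rational(-155258, 3)))) = Add(-4640863, Mul(-1, Rational(-154778, 3))) = Add(-4640863, Rational(154778, 3)) = Rational(-13767811, 3)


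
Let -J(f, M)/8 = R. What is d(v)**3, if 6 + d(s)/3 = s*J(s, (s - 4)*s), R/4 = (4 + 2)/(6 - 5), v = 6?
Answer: -41926580424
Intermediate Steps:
R = 24 (R = 4*((4 + 2)/(6 - 5)) = 4*(6/1) = 4*(6*1) = 4*6 = 24)
J(f, M) = -192 (J(f, M) = -8*24 = -192)
d(s) = -18 - 576*s (d(s) = -18 + 3*(s*(-192)) = -18 + 3*(-192*s) = -18 - 576*s)
d(v)**3 = (-18 - 576*6)**3 = (-18 - 3456)**3 = (-3474)**3 = -41926580424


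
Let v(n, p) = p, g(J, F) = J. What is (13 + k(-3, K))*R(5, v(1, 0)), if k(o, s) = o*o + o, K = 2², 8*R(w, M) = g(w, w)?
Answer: 95/8 ≈ 11.875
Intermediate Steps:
R(w, M) = w/8
K = 4
k(o, s) = o + o² (k(o, s) = o² + o = o + o²)
(13 + k(-3, K))*R(5, v(1, 0)) = (13 - 3*(1 - 3))*((⅛)*5) = (13 - 3*(-2))*(5/8) = (13 + 6)*(5/8) = 19*(5/8) = 95/8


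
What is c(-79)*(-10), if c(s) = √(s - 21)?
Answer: -100*I ≈ -100.0*I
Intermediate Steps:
c(s) = √(-21 + s)
c(-79)*(-10) = √(-21 - 79)*(-10) = √(-100)*(-10) = (10*I)*(-10) = -100*I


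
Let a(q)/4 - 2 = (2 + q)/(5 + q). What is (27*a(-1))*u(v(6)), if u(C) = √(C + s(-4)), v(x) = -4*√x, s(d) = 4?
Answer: 486*√(1 - √6) ≈ 585.12*I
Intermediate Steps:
a(q) = 8 + 4*(2 + q)/(5 + q) (a(q) = 8 + 4*((2 + q)/(5 + q)) = 8 + 4*(2 + q)/(5 + q))
u(C) = √(4 + C) (u(C) = √(C + 4) = √(4 + C))
(27*a(-1))*u(v(6)) = (27*(12*(4 - 1)/(5 - 1)))*√(4 - 4*√6) = (27*(12*3/4))*√(4 - 4*√6) = (27*(12*(¼)*3))*√(4 - 4*√6) = (27*9)*√(4 - 4*√6) = 243*√(4 - 4*√6)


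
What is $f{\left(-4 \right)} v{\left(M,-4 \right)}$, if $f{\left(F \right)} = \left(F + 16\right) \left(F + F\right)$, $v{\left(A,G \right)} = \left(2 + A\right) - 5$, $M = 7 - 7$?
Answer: $288$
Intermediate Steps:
$M = 0$ ($M = 7 - 7 = 0$)
$v{\left(A,G \right)} = -3 + A$
$f{\left(F \right)} = 2 F \left(16 + F\right)$ ($f{\left(F \right)} = \left(16 + F\right) 2 F = 2 F \left(16 + F\right)$)
$f{\left(-4 \right)} v{\left(M,-4 \right)} = 2 \left(-4\right) \left(16 - 4\right) \left(-3 + 0\right) = 2 \left(-4\right) 12 \left(-3\right) = \left(-96\right) \left(-3\right) = 288$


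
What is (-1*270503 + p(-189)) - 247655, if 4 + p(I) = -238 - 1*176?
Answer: -518576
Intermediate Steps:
p(I) = -418 (p(I) = -4 + (-238 - 1*176) = -4 + (-238 - 176) = -4 - 414 = -418)
(-1*270503 + p(-189)) - 247655 = (-1*270503 - 418) - 247655 = (-270503 - 418) - 247655 = -270921 - 247655 = -518576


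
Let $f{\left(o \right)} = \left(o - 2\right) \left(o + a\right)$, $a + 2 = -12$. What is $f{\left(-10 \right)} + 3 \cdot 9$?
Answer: $315$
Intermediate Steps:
$a = -14$ ($a = -2 - 12 = -14$)
$f{\left(o \right)} = \left(-14 + o\right) \left(-2 + o\right)$ ($f{\left(o \right)} = \left(o - 2\right) \left(o - 14\right) = \left(-2 + o\right) \left(-14 + o\right) = \left(-14 + o\right) \left(-2 + o\right)$)
$f{\left(-10 \right)} + 3 \cdot 9 = \left(28 + \left(-10\right)^{2} - -160\right) + 3 \cdot 9 = \left(28 + 100 + 160\right) + 27 = 288 + 27 = 315$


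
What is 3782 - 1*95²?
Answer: -5243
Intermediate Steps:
3782 - 1*95² = 3782 - 1*9025 = 3782 - 9025 = -5243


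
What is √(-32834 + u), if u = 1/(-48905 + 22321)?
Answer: I*√5801021292822/13292 ≈ 181.2*I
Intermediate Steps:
u = -1/26584 (u = 1/(-26584) = -1/26584 ≈ -3.7617e-5)
√(-32834 + u) = √(-32834 - 1/26584) = √(-872859057/26584) = I*√5801021292822/13292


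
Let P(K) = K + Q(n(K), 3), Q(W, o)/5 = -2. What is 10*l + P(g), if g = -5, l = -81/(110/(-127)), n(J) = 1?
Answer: 10122/11 ≈ 920.18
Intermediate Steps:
l = 10287/110 (l = -81/(110*(-1/127)) = -81/(-110/127) = -81*(-127/110) = 10287/110 ≈ 93.518)
Q(W, o) = -10 (Q(W, o) = 5*(-2) = -10)
P(K) = -10 + K (P(K) = K - 10 = -10 + K)
10*l + P(g) = 10*(10287/110) + (-10 - 5) = 10287/11 - 15 = 10122/11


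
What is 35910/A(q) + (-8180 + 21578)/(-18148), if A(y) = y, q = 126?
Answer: 2579391/9074 ≈ 284.26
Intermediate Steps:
35910/A(q) + (-8180 + 21578)/(-18148) = 35910/126 + (-8180 + 21578)/(-18148) = 35910*(1/126) + 13398*(-1/18148) = 285 - 6699/9074 = 2579391/9074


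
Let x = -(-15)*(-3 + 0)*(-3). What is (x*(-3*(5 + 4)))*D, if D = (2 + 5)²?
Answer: -178605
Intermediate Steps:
D = 49 (D = 7² = 49)
x = 135 (x = -(-15)*(-3)*(-3) = -3*15*(-3) = -45*(-3) = 135)
(x*(-3*(5 + 4)))*D = (135*(-3*(5 + 4)))*49 = (135*(-3*9))*49 = (135*(-27))*49 = -3645*49 = -178605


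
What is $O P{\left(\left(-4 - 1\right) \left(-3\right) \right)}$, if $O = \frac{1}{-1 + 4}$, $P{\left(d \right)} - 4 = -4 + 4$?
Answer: $\frac{4}{3} \approx 1.3333$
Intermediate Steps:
$P{\left(d \right)} = 4$ ($P{\left(d \right)} = 4 + \left(-4 + 4\right) = 4 + 0 = 4$)
$O = \frac{1}{3} \approx 0.33333$
$O P{\left(\left(-4 - 1\right) \left(-3\right) \right)} = \frac{1}{3} \cdot 4 = \frac{4}{3}$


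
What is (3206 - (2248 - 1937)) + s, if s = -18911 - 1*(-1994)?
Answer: -14022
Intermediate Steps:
s = -16917 (s = -18911 + 1994 = -16917)
(3206 - (2248 - 1937)) + s = (3206 - (2248 - 1937)) - 16917 = (3206 - 1*311) - 16917 = (3206 - 311) - 16917 = 2895 - 16917 = -14022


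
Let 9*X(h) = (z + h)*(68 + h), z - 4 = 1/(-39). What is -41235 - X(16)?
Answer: -4846307/117 ≈ -41421.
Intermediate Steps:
z = 155/39 (z = 4 + 1/(-39) = 4 - 1/39 = 155/39 ≈ 3.9744)
X(h) = (68 + h)*(155/39 + h)/9 (X(h) = ((155/39 + h)*(68 + h))/9 = ((68 + h)*(155/39 + h))/9 = (68 + h)*(155/39 + h)/9)
-41235 - X(16) = -41235 - (10540/351 + (1/9)*16**2 + (2807/351)*16) = -41235 - (10540/351 + (1/9)*256 + 44912/351) = -41235 - (10540/351 + 256/9 + 44912/351) = -41235 - 1*21812/117 = -41235 - 21812/117 = -4846307/117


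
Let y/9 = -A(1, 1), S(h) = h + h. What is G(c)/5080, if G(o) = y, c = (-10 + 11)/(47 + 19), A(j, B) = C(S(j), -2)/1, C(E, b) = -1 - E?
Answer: 27/5080 ≈ 0.0053150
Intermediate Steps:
S(h) = 2*h
A(j, B) = -1 - 2*j (A(j, B) = (-1 - 2*j)/1 = (-1 - 2*j)*1 = -1 - 2*j)
c = 1/66 ≈ 0.015152
y = 27 (y = 9*(-(-1 - 2*1)) = 9*(-(-1 - 2)) = 9*(-1*(-3)) = 9*3 = 27)
G(o) = 27
G(c)/5080 = 27/5080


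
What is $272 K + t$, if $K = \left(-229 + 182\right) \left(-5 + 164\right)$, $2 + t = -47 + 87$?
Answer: $-2032618$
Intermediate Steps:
$t = 38$ ($t = -2 + \left(-47 + 87\right) = -2 + 40 = 38$)
$K = -7473$ ($K = \left(-47\right) 159 = -7473$)
$272 K + t = 272 \left(-7473\right) + 38 = -2032656 + 38 = -2032618$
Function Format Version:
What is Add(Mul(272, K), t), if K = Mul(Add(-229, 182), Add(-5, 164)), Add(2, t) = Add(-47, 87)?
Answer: -2032618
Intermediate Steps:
t = 38 (t = Add(-2, Add(-47, 87)) = Add(-2, 40) = 38)
K = -7473 (K = Mul(-47, 159) = -7473)
Add(Mul(272, K), t) = Add(Mul(272, -7473), 38) = Add(-2032656, 38) = -2032618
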